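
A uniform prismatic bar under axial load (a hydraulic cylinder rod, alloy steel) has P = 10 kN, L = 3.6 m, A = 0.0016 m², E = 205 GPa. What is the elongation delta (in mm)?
Model: a uniform prismatic bar under axial load, so delta = (P·L) / (A·E).
Convert to SI units:
  P = 10 kN = 10000 N
  E = 205 GPa = 2.05 × 10¹¹ Pa
Substitute:
  delta = (10000 × 3.6) / (0.0016 × (2.05 × 10¹¹))
  delta = 0.0001098 m
Convert: delta = 0.0001098 m = 0.1098 mm
Final answer: delta = 0.1098 mm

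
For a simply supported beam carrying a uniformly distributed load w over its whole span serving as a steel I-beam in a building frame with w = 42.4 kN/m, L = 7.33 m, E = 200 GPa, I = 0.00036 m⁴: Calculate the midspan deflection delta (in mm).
Model: a simply supported beam carrying a uniformly distributed load w over its whole span, so delta = (5·w·L^4) / (384·E·I).
Convert to SI units:
  w = 42.4 kN/m = 42400 N/m
  E = 200 GPa = 2 × 10¹¹ Pa
Substitute:
  delta = (5 × 42400 × 7.33^4) / (384 × (2 × 10¹¹) × 0.00036)
  delta = 0.02214 m
Convert: delta = 0.02214 m = 22.14 mm
Final answer: delta = 22.14 mm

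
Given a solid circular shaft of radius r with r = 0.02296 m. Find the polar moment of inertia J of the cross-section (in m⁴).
Model: a solid circular shaft of radius r, so J = (π·r^4) / 2.
Substitute:
  J = (π × 0.02296^4) / 2
  J = 4.365 × 10⁻⁷ m⁴
Final answer: J = 4.365 × 10⁻⁷ m⁴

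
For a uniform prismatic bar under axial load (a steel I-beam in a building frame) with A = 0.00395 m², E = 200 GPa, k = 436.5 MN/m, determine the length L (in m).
Model: a uniform prismatic bar under axial load, so k = (A·E) / L.
Solve for L: L = (A·E) / k.
Convert to SI units:
  E = 200 GPa = 2 × 10¹¹ Pa
  k = 436.5 MN/m = 4.365 × 10⁸ N/m
Substitute:
  L = (0.00395 × (2 × 10¹¹)) / (4.365 × 10⁸)
  L = 1.81 m
Final answer: L = 1.81 m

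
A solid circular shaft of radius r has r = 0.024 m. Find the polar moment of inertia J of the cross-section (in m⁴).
Model: a solid circular shaft of radius r, so J = (π·r^4) / 2.
Substitute:
  J = (π × 0.024^4) / 2
  J = 5.212 × 10⁻⁷ m⁴
Final answer: J = 5.212 × 10⁻⁷ m⁴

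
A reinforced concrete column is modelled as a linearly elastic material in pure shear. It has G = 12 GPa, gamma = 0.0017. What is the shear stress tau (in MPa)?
Model: a linearly elastic material in pure shear, so tau = G·gamma.
Convert to SI units:
  G = 12 GPa = 1.2 × 10¹⁰ Pa
Substitute:
  tau = (1.2 × 10¹⁰) × 0.0017
  tau = 2.04 × 10⁷ Pa
Convert: tau = 2.04 × 10⁷ Pa = 20.4 MPa
Final answer: tau = 20.4 MPa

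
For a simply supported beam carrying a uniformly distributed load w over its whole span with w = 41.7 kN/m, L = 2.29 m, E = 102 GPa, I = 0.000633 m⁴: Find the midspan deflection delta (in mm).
Model: a simply supported beam carrying a uniformly distributed load w over its whole span, so delta = (5·w·L^4) / (384·E·I).
Convert to SI units:
  w = 41.7 kN/m = 41700 N/m
  E = 102 GPa = 1.02 × 10¹¹ Pa
Substitute:
  delta = (5 × 41700 × 2.29^4) / (384 × (1.02 × 10¹¹) × 0.000633)
  delta = 0.0002313 m
Convert: delta = 0.0002313 m = 0.2313 mm
Final answer: delta = 0.2313 mm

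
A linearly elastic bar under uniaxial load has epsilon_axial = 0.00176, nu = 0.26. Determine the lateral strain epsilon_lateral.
Model: a linearly elastic bar under uniaxial load, so epsilon_lateral = -nu·epsilon_axial.
Substitute:
  epsilon_lateral = -(0.26 × 0.00176)
  epsilon_lateral = -0.0004576
Final answer: epsilon_lateral = -0.0004576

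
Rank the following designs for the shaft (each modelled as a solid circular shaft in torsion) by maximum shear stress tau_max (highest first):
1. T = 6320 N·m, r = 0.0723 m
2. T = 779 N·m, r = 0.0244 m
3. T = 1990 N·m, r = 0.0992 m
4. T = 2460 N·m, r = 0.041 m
Model: a solid circular shaft in torsion, so tau_max = (2·T) / (π·r^3) (SI units).
  Case 1: tau_max = (2 × 6320) / (π × 0.0723^3) = 1.065 × 10⁷ Pa = 10.65 MPa
  Case 2: tau_max = (2 × 779) / (π × 0.0244^3) = 3.414 × 10⁷ Pa = 34.14 MPa
  Case 3: tau_max = (2 × 1990) / (π × 0.0992^3) = 1.298 × 10⁶ Pa = 1.298 MPa
  Case 4: tau_max = (2 × 2460) / (π × 0.041^3) = 2.272 × 10⁷ Pa = 22.72 MPa
Ordering: 34.14 MPa (case 2) > 22.72 MPa (case 4) > 10.65 MPa (case 1) > 1.298 MPa (case 3)
Final answer: 2, 4, 1, 3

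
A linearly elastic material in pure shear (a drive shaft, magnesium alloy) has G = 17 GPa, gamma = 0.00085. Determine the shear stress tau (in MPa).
Model: a linearly elastic material in pure shear, so tau = G·gamma.
Convert to SI units:
  G = 17 GPa = 1.7 × 10¹⁰ Pa
Substitute:
  tau = (1.7 × 10¹⁰) × 0.00085
  tau = 1.445 × 10⁷ Pa
Convert: tau = 1.445 × 10⁷ Pa = 14.45 MPa
Final answer: tau = 14.45 MPa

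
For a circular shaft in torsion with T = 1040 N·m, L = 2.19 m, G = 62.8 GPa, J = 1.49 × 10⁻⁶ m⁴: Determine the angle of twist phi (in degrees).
Model: a circular shaft in torsion, so phi = (T·L) / (G·J).
Convert to SI units:
  G = 62.8 GPa = 6.28 × 10¹⁰ Pa
Substitute:
  phi = (1040 × 2.19) / ((6.28 × 10¹⁰) × (1.49 × 10⁻⁶))
  phi = 0.02434 rad
Convert to degrees: phi = 0.02434 × 180/π = 1.395°
Final answer: phi = 1.395°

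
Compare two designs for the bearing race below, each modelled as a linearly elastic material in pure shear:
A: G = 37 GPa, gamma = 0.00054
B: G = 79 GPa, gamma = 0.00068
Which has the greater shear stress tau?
Model: a linearly elastic material in pure shear, so tau = G·gamma (SI units).
  A: tau = (3.7 × 10¹⁰) × 0.00054 = 1.998 × 10⁷ Pa = 19.98 MPa
  B: tau = (7.9 × 10¹⁰) × 0.00068 = 5.372 × 10⁷ Pa = 53.72 MPa
53.72 MPa > 19.98 MPa, so B is larger.
Final answer: B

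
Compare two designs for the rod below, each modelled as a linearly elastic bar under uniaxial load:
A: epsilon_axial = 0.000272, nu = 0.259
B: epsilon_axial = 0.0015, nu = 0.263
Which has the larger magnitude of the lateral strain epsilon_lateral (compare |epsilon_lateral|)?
Model: a linearly elastic bar under uniaxial load, so epsilon_lateral = -nu·epsilon_axial (SI units).
  A: epsilon_lateral = -(0.259 × 0.000272) = -7.045 × 10⁻⁵
  B: epsilon_lateral = -(0.263 × 0.0015) = -0.0003945
|epsilon_lateral|: A = 7.045 × 10⁻⁵, B = 0.0003945, so B is larger in magnitude.
Final answer: B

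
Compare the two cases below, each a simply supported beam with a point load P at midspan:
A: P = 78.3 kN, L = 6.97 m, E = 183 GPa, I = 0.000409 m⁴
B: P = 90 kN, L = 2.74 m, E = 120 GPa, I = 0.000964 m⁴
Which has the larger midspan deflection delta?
Model: a simply supported beam with a point load P at midspan, so delta = (P·L^3) / (48·E·I) (SI units).
  A: delta = (78300 × 6.97^3) / (48 × (1.83 × 10¹¹) × 0.000409) = 0.00738 m = 7.38 mm
  B: delta = (90000 × 2.74^3) / (48 × (1.2 × 10¹¹) × 0.000964) = 0.0003334 m = 0.3334 mm
7.38 mm > 0.3334 mm, so A is larger.
Final answer: A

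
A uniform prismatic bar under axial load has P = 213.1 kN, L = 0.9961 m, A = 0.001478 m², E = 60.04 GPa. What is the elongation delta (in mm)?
Model: a uniform prismatic bar under axial load, so delta = (P·L) / (A·E).
Convert to SI units:
  P = 213.1 kN = 213100 N
  E = 60.04 GPa = 6.004 × 10¹⁰ Pa
Substitute:
  delta = (213100 × 0.9961) / (0.001478 × (6.004 × 10¹⁰))
  delta = 0.002392 m
Convert: delta = 0.002392 m = 2.392 mm
Final answer: delta = 2.392 mm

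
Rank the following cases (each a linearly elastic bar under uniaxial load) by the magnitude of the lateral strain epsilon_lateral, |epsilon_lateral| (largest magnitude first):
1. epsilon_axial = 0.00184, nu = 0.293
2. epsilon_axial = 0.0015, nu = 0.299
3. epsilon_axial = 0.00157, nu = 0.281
Model: a linearly elastic bar under uniaxial load, so epsilon_lateral = -nu·epsilon_axial (SI units).
  Case 1: epsilon_lateral = -(0.293 × 0.00184) = -0.0005391
  Case 2: epsilon_lateral = -(0.299 × 0.0015) = -0.0004485
  Case 3: epsilon_lateral = -(0.281 × 0.00157) = -0.0004412
Ordering by |epsilon_lateral|: 0.0005391 (case 1) > 0.0004485 (case 2) > 0.0004412 (case 3)
Final answer: 1, 2, 3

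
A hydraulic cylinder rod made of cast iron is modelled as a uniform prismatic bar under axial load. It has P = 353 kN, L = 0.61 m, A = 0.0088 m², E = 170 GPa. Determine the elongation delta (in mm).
Model: a uniform prismatic bar under axial load, so delta = (P·L) / (A·E).
Convert to SI units:
  P = 353 kN = 353000 N
  E = 170 GPa = 1.7 × 10¹¹ Pa
Substitute:
  delta = (353000 × 0.61) / (0.0088 × (1.7 × 10¹¹))
  delta = 0.0001439 m
Convert: delta = 0.0001439 m = 0.1439 mm
Final answer: delta = 0.1439 mm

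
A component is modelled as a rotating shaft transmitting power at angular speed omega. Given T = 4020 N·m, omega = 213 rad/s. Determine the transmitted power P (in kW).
Model: a rotating shaft transmitting power at angular speed omega, so P = T·omega.
Substitute:
  P = 4020 × 213
  P = 856300 W
Convert: P = 856300 W = 856.3 kW
Final answer: P = 856.3 kW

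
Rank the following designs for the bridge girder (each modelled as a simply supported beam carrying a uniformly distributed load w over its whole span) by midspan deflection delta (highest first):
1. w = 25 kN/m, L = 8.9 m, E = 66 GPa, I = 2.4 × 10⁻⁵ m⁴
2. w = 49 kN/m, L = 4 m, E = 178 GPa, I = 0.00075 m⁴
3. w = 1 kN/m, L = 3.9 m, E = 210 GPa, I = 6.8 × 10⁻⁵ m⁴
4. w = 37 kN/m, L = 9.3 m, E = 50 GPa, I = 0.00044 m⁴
Model: a simply supported beam carrying a uniformly distributed load w over its whole span, so delta = (5·w·L^4) / (384·E·I) (SI units).
  Case 1: delta = (5 × 25000 × 8.9^4) / (384 × (6.6 × 10¹⁰) × (2.4 × 10⁻⁵)) = 1.289 m = 1289 mm
  Case 2: delta = (5 × 49000 × 4^4) / (384 × (1.78 × 10¹¹) × 0.00075) = 0.001223 m = 1.223 mm
  Case 3: delta = (5 × 1000 × 3.9^4) / (384 × (2.1 × 10¹¹) × (6.8 × 10⁻⁵)) = 0.0002109 m = 0.2109 mm
  Case 4: delta = (5 × 37000 × 9.3^4) / (384 × (5 × 10¹⁰) × 0.00044) = 0.1638 m = 163.8 mm
Ordering: 1289 mm (case 1) > 163.8 mm (case 4) > 1.223 mm (case 2) > 0.2109 mm (case 3)
Final answer: 1, 4, 2, 3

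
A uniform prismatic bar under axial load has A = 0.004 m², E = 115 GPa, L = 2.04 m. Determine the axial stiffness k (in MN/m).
Model: a uniform prismatic bar under axial load, so k = (A·E) / L.
Convert to SI units:
  E = 115 GPa = 1.15 × 10¹¹ Pa
Substitute:
  k = (0.004 × (1.15 × 10¹¹)) / 2.04
  k = 2.255 × 10⁸ N/m
Convert: k = 2.255 × 10⁸ N/m = 225.5 MN/m
Final answer: k = 225.5 MN/m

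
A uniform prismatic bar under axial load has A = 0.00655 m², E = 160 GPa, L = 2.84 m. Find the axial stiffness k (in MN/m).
Model: a uniform prismatic bar under axial load, so k = (A·E) / L.
Convert to SI units:
  E = 160 GPa = 1.6 × 10¹¹ Pa
Substitute:
  k = (0.00655 × (1.6 × 10¹¹)) / 2.84
  k = 3.69 × 10⁸ N/m
Convert: k = 3.69 × 10⁸ N/m = 369 MN/m
Final answer: k = 369 MN/m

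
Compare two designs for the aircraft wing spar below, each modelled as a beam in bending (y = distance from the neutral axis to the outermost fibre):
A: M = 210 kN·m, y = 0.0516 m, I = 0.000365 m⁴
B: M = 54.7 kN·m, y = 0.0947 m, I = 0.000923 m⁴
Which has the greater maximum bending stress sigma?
Model: a beam in bending (y = distance from the neutral axis to the outermost fibre), so sigma = (M·y) / I (SI units).
  A: sigma = (210000 × 0.0516) / 0.000365 = 2.969 × 10⁷ Pa = 29.69 MPa
  B: sigma = (54700 × 0.0947) / 0.000923 = 5.612 × 10⁶ Pa = 5.612 MPa
29.69 MPa > 5.612 MPa, so A is larger.
Final answer: A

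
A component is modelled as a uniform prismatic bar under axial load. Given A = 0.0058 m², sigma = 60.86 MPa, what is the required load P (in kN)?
Model: a uniform prismatic bar under axial load, so sigma = P / A.
Solve for P: P = sigma·A.
Convert to SI units:
  sigma = 60.86 MPa = 6.086 × 10⁷ Pa
Substitute:
  P = (6.086 × 10⁷) × 0.0058
  P = 353000 N
Convert: P = 353000 N = 353 kN
Final answer: P = 353 kN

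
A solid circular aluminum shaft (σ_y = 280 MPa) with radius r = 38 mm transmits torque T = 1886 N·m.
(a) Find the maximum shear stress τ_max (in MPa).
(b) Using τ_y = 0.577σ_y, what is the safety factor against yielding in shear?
(a) For a solid circular shaft, τ_max = T·r/J with J = π·r^4/2, i.e. τ_max = 2·T / (π·r^3). Convert r = 38 mm = 0.038 m.
  τ_max = (2 × 1886) / (π × 0.038^3) = 2.188 × 10⁷ Pa = 21.88 MPa
(b) τ_y = 0.577 × 280 = 161.56 MPa
  SF = τ_y/τ_max = 161.56 / 21.88 = 7.384
Final answer: (a) τ_max = 21.88 MPa, (b) SF = 7.384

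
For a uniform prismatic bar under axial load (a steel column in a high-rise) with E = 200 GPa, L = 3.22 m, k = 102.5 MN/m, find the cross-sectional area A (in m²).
Model: a uniform prismatic bar under axial load, so k = (A·E) / L.
Solve for A: A = (k·L) / E.
Convert to SI units:
  E = 200 GPa = 2 × 10¹¹ Pa
  k = 102.5 MN/m = 1.025 × 10⁸ N/m
Substitute:
  A = ((1.025 × 10⁸) × 3.22) / (2 × 10¹¹)
  A = 0.00165 m²
Final answer: A = 0.00165 m²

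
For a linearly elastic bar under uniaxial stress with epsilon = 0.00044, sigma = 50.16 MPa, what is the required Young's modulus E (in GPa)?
Model: a linearly elastic bar under uniaxial stress, so sigma = E·epsilon.
Solve for E: E = sigma / epsilon.
Convert to SI units:
  sigma = 50.16 MPa = 5.016 × 10⁷ Pa
Substitute:
  E = (5.016 × 10⁷) / 0.00044
  E = 1.14 × 10¹¹ Pa
Convert: E = 1.14 × 10¹¹ Pa = 114 GPa
Final answer: E = 114 GPa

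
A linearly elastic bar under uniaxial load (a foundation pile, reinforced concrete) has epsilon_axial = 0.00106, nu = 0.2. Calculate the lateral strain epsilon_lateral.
Model: a linearly elastic bar under uniaxial load, so epsilon_lateral = -nu·epsilon_axial.
Substitute:
  epsilon_lateral = -(0.2 × 0.00106)
  epsilon_lateral = -0.000212
Final answer: epsilon_lateral = -0.000212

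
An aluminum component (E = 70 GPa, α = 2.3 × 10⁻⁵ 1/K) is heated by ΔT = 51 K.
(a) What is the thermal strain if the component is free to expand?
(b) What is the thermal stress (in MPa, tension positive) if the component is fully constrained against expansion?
(a) Free thermal strain ε_th = α·ΔT = (2.3 × 10⁻⁵) × 51 = 0.001173
(b) Fully constrained, the expansion is suppressed, so σ = -E·α·ΔT. Convert E = 70 GPa = 7 × 10¹⁰ Pa.
  σ = -(7 × 10¹⁰) × (2.3 × 10⁻⁵) × 51 = -8.211 × 10⁷ Pa = -82.11 MPa (compressive)
Final answer: (a) ε_th = 0.001173, (b) σ = -82.11 MPa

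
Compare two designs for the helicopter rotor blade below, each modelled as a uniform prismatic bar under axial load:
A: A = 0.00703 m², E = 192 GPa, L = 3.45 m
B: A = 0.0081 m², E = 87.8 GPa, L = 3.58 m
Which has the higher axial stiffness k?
Model: a uniform prismatic bar under axial load, so k = (A·E) / L (SI units).
  A: k = (0.00703 × (1.92 × 10¹¹)) / 3.45 = 3.912 × 10⁸ N/m = 391.2 MN/m
  B: k = (0.0081 × (8.78 × 10¹⁰)) / 3.58 = 1.987 × 10⁸ N/m = 198.7 MN/m
391.2 MN/m > 198.7 MN/m, so A is larger.
Final answer: A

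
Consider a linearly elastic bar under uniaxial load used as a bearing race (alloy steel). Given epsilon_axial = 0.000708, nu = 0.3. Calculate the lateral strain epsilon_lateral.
Model: a linearly elastic bar under uniaxial load, so epsilon_lateral = -nu·epsilon_axial.
Substitute:
  epsilon_lateral = -(0.3 × 0.000708)
  epsilon_lateral = -0.0002124
Final answer: epsilon_lateral = -0.0002124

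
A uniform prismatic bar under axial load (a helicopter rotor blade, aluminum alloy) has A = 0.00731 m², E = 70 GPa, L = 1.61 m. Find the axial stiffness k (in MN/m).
Model: a uniform prismatic bar under axial load, so k = (A·E) / L.
Convert to SI units:
  E = 70 GPa = 7 × 10¹⁰ Pa
Substitute:
  k = (0.00731 × (7 × 10¹⁰)) / 1.61
  k = 3.178 × 10⁸ N/m
Convert: k = 3.178 × 10⁸ N/m = 317.8 MN/m
Final answer: k = 317.8 MN/m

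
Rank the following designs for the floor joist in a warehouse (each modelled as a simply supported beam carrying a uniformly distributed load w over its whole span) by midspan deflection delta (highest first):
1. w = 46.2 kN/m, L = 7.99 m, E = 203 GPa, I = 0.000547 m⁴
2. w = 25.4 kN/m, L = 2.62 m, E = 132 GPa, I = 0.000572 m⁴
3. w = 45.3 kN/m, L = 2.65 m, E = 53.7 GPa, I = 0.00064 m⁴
Model: a simply supported beam carrying a uniformly distributed load w over its whole span, so delta = (5·w·L^4) / (384·E·I) (SI units).
  Case 1: delta = (5 × 46200 × 7.99^4) / (384 × (2.03 × 10¹¹) × 0.000547) = 0.02208 m = 22.08 mm
  Case 2: delta = (5 × 25400 × 2.62^4) / (384 × (1.32 × 10¹¹) × 0.000572) = 0.0002064 m = 0.2064 mm
  Case 3: delta = (5 × 45300 × 2.65^4) / (384 × (5.37 × 10¹⁰) × 0.00064) = 0.0008464 m = 0.8464 mm
Ordering: 22.08 mm (case 1) > 0.8464 mm (case 3) > 0.2064 mm (case 2)
Final answer: 1, 3, 2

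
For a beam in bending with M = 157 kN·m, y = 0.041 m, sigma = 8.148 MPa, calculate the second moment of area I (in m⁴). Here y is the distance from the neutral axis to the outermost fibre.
Model: a beam in bending, so sigma = (M·y) / I.
Solve for I: I = (M·y) / sigma.
Convert to SI units:
  M = 157 kN·m = 157000 N·m
  sigma = 8.148 MPa = 8.148 × 10⁶ Pa
Substitute:
  I = (157000 × 0.041) / (8.148 × 10⁶)
  I = 0.00079 m⁴
Final answer: I = 0.00079 m⁴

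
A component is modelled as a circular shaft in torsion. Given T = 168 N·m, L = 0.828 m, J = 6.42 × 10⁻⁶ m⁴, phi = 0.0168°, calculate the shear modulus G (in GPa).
Model: a circular shaft in torsion, so phi = (T·L) / (G·J).
Solve for G: G = (T·L) / (phi·J).
Convert to SI units:
  phi = 0.0168° = 0.0002932 rad
Substitute:
  G = (168 × 0.828) / (0.0002932 × (6.42 × 10⁻⁶))
  G = 7.39 × 10¹⁰ Pa
Convert: G = 7.39 × 10¹⁰ Pa = 73.9 GPa
Final answer: G = 73.9 GPa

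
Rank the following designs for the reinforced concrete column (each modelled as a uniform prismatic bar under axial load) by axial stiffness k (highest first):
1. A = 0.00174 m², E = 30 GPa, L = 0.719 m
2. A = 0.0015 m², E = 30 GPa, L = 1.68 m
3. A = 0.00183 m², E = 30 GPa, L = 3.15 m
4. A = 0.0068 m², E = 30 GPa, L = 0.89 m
Model: a uniform prismatic bar under axial load, so k = (A·E) / L (SI units).
  Case 1: k = (0.00174 × (3 × 10¹⁰)) / 0.719 = 7.26 × 10⁷ N/m = 72.6 MN/m
  Case 2: k = (0.0015 × (3 × 10¹⁰)) / 1.68 = 2.679 × 10⁷ N/m = 26.79 MN/m
  Case 3: k = (0.00183 × (3 × 10¹⁰)) / 3.15 = 1.743 × 10⁷ N/m = 17.43 MN/m
  Case 4: k = (0.0068 × (3 × 10¹⁰)) / 0.89 = 2.292 × 10⁸ N/m = 229.2 MN/m
Ordering: 229.2 MN/m (case 4) > 72.6 MN/m (case 1) > 26.79 MN/m (case 2) > 17.43 MN/m (case 3)
Final answer: 4, 1, 2, 3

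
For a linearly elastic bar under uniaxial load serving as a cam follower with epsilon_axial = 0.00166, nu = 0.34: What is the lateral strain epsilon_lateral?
Model: a linearly elastic bar under uniaxial load, so epsilon_lateral = -nu·epsilon_axial.
Substitute:
  epsilon_lateral = -(0.34 × 0.00166)
  epsilon_lateral = -0.0005644
Final answer: epsilon_lateral = -0.0005644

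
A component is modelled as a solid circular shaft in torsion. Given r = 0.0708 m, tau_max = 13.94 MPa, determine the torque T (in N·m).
Model: a solid circular shaft in torsion, so tau_max = (2·T) / (π·r^3).
Solve for T: T = (π·tau_max·r^3) / 2.
Convert to SI units:
  tau_max = 13.94 MPa = 1.394 × 10⁷ Pa
Substitute:
  T = (π × (1.394 × 10⁷) × 0.0708^3) / 2
  T = 7771 N·m
Final answer: T = 7771 N·m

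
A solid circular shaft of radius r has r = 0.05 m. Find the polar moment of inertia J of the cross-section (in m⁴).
Model: a solid circular shaft of radius r, so J = (π·r^4) / 2.
Substitute:
  J = (π × 0.05^4) / 2
  J = 9.817 × 10⁻⁶ m⁴
Final answer: J = 9.817 × 10⁻⁶ m⁴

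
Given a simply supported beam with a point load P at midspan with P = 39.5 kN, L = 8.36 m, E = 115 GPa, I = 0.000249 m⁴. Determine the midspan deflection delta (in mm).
Model: a simply supported beam with a point load P at midspan, so delta = (P·L^3) / (48·E·I).
Convert to SI units:
  P = 39.5 kN = 39500 N
  E = 115 GPa = 1.15 × 10¹¹ Pa
Substitute:
  delta = (39500 × 8.36^3) / (48 × (1.15 × 10¹¹) × 0.000249)
  delta = 0.01679 m
Convert: delta = 0.01679 m = 16.79 mm
Final answer: delta = 16.79 mm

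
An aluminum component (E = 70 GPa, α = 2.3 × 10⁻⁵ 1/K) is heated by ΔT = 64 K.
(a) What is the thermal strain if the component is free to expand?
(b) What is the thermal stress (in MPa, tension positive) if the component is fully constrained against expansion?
(a) Free thermal strain ε_th = α·ΔT = (2.3 × 10⁻⁵) × 64 = 0.001472
(b) Fully constrained, the expansion is suppressed, so σ = -E·α·ΔT. Convert E = 70 GPa = 7 × 10¹⁰ Pa.
  σ = -(7 × 10¹⁰) × (2.3 × 10⁻⁵) × 64 = -1.03 × 10⁸ Pa = -103 MPa (compressive)
Final answer: (a) ε_th = 0.001472, (b) σ = -103 MPa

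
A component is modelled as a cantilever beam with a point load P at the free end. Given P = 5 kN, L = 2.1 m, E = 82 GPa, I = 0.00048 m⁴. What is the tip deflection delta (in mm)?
Model: a cantilever beam with a point load P at the free end, so delta = (P·L^3) / (3·E·I).
Convert to SI units:
  P = 5 kN = 5000 N
  E = 82 GPa = 8.2 × 10¹⁰ Pa
Substitute:
  delta = (5000 × 2.1^3) / (3 × (8.2 × 10¹⁰) × 0.00048)
  delta = 0.0003921 m
Convert: delta = 0.0003921 m = 0.3921 mm
Final answer: delta = 0.3921 mm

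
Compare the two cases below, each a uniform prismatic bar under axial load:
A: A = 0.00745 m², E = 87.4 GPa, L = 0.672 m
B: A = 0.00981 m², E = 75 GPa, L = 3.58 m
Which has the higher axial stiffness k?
Model: a uniform prismatic bar under axial load, so k = (A·E) / L (SI units).
  A: k = (0.00745 × (8.74 × 10¹⁰)) / 0.672 = 9.689 × 10⁸ N/m = 968.9 MN/m
  B: k = (0.00981 × (7.5 × 10¹⁰)) / 3.58 = 2.055 × 10⁸ N/m = 205.5 MN/m
968.9 MN/m > 205.5 MN/m, so A is larger.
Final answer: A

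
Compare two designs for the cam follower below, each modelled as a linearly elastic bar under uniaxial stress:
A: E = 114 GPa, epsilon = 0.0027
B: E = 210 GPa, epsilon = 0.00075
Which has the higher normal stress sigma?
Model: a linearly elastic bar under uniaxial stress, so sigma = E·epsilon (SI units).
  A: sigma = (1.14 × 10¹¹) × 0.0027 = 3.078 × 10⁸ Pa = 307.8 MPa
  B: sigma = (2.1 × 10¹¹) × 0.00075 = 1.575 × 10⁸ Pa = 157.5 MPa
307.8 MPa > 157.5 MPa, so A is larger.
Final answer: A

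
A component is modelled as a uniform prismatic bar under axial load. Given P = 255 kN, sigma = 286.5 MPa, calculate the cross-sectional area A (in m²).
Model: a uniform prismatic bar under axial load, so sigma = P / A.
Solve for A: A = P / sigma.
Convert to SI units:
  P = 255 kN = 255000 N
  sigma = 286.5 MPa = 2.865 × 10⁸ Pa
Substitute:
  A = 255000 / (2.865 × 10⁸)
  A = 0.0008901 m²
Final answer: A = 0.0008901 m²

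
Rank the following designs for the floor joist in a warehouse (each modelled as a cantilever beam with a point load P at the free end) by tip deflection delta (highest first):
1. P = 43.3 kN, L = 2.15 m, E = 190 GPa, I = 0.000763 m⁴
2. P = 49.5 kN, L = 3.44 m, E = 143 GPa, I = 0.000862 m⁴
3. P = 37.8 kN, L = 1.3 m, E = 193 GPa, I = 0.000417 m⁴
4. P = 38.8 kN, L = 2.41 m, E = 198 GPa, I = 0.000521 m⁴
Model: a cantilever beam with a point load P at the free end, so delta = (P·L^3) / (3·E·I) (SI units).
  Case 1: delta = (43300 × 2.15^3) / (3 × (1.9 × 10¹¹) × 0.000763) = 0.0009895 m = 0.9895 mm
  Case 2: delta = (49500 × 3.44^3) / (3 × (1.43 × 10¹¹) × 0.000862) = 0.005449 m = 5.449 mm
  Case 3: delta = (37800 × 1.3^3) / (3 × (1.93 × 10¹¹) × 0.000417) = 0.000344 m = 0.344 mm
  Case 4: delta = (38800 × 2.41^3) / (3 × (1.98 × 10¹¹) × 0.000521) = 0.001755 m = 1.755 mm
Ordering: 5.449 mm (case 2) > 1.755 mm (case 4) > 0.9895 mm (case 1) > 0.344 mm (case 3)
Final answer: 2, 4, 1, 3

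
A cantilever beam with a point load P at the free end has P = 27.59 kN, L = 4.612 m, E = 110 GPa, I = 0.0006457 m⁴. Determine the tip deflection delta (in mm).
Model: a cantilever beam with a point load P at the free end, so delta = (P·L^3) / (3·E·I).
Convert to SI units:
  P = 27.59 kN = 27590 N
  E = 110 GPa = 1.1 × 10¹¹ Pa
Substitute:
  delta = (27590 × 4.612^3) / (3 × (1.1 × 10¹¹) × 0.0006457)
  delta = 0.0127 m
Convert: delta = 0.0127 m = 12.7 mm
Final answer: delta = 12.7 mm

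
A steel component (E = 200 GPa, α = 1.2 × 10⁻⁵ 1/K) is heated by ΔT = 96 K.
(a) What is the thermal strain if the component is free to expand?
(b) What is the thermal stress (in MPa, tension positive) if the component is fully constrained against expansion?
(a) Free thermal strain ε_th = α·ΔT = (1.2 × 10⁻⁵) × 96 = 0.001152
(b) Fully constrained, the expansion is suppressed, so σ = -E·α·ΔT. Convert E = 200 GPa = 2 × 10¹¹ Pa.
  σ = -(2 × 10¹¹) × (1.2 × 10⁻⁵) × 96 = -2.304 × 10⁸ Pa = -230.4 MPa (compressive)
Final answer: (a) ε_th = 0.001152, (b) σ = -230.4 MPa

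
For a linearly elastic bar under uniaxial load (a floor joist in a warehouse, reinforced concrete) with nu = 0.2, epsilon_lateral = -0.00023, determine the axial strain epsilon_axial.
Model: a linearly elastic bar under uniaxial load, so epsilon_lateral = -nu·epsilon_axial.
Solve for epsilon_axial: epsilon_axial = -epsilon_lateral / nu.
Substitute:
  epsilon_axial = -(-0.00023) / 0.2
  epsilon_axial = 0.00115
Final answer: epsilon_axial = 0.00115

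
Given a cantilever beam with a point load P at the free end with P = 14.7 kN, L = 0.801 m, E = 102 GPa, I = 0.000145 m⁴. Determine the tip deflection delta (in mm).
Model: a cantilever beam with a point load P at the free end, so delta = (P·L^3) / (3·E·I).
Convert to SI units:
  P = 14.7 kN = 14700 N
  E = 102 GPa = 1.02 × 10¹¹ Pa
Substitute:
  delta = (14700 × 0.801^3) / (3 × (1.02 × 10¹¹) × 0.000145)
  delta = 0.0001703 m
Convert: delta = 0.0001703 m = 0.1703 mm
Final answer: delta = 0.1703 mm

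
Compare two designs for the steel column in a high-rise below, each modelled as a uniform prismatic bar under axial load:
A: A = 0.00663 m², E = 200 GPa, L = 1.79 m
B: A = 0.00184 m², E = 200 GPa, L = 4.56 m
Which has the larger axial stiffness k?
Model: a uniform prismatic bar under axial load, so k = (A·E) / L (SI units).
  A: k = (0.00663 × (2 × 10¹¹)) / 1.79 = 7.408 × 10⁸ N/m = 740.8 MN/m
  B: k = (0.00184 × (2 × 10¹¹)) / 4.56 = 8.07 × 10⁷ N/m = 80.7 MN/m
740.8 MN/m > 80.7 MN/m, so A is larger.
Final answer: A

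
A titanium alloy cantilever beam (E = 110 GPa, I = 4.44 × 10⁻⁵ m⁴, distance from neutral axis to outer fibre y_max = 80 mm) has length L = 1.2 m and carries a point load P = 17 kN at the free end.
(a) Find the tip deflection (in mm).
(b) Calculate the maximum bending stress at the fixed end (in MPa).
(a) Tip deflection of a cantilever with an end point load: δ = P·L^3 / (3·E·I). Convert P = 17 kN = 17000 N, E = 110 GPa = 1.1 × 10¹¹ Pa.
  δ = (17000 × 1.2^3) / (3 × (1.1 × 10¹¹) × (4.44 × 10⁻⁵)) = 0.002005 m = 2.005 mm
(b) Maximum bending moment at the fixed end: M = P·L = 17000 × 1.2 = 20400 N·m. Convert y_max = 80 mm = 0.08 m.
  σ = M·y_max / I = (20400 × 0.08) / (4.44 × 10⁻⁵) = 3.676 × 10⁷ Pa = 36.76 MPa
Final answer: (a) δ = 2.005 mm, (b) σ = 36.76 MPa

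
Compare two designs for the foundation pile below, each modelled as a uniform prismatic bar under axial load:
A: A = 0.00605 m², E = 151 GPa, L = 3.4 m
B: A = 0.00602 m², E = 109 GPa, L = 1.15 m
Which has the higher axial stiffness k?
Model: a uniform prismatic bar under axial load, so k = (A·E) / L (SI units).
  A: k = (0.00605 × (1.51 × 10¹¹)) / 3.4 = 2.687 × 10⁸ N/m = 268.7 MN/m
  B: k = (0.00602 × (1.09 × 10¹¹)) / 1.15 = 5.706 × 10⁸ N/m = 570.6 MN/m
570.6 MN/m > 268.7 MN/m, so B is larger.
Final answer: B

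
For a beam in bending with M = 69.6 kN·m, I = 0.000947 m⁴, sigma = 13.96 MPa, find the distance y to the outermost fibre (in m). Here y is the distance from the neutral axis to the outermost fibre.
Model: a beam in bending, so sigma = (M·y) / I.
Solve for y: y = (sigma·I) / M.
Convert to SI units:
  M = 69.6 kN·m = 69600 N·m
  sigma = 13.96 MPa = 1.396 × 10⁷ Pa
Substitute:
  y = ((1.396 × 10⁷) × 0.000947) / 69600
  y = 0.1899 m
Final answer: y = 0.1899 m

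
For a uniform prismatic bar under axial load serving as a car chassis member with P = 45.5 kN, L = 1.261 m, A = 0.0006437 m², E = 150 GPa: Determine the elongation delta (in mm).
Model: a uniform prismatic bar under axial load, so delta = (P·L) / (A·E).
Convert to SI units:
  P = 45.5 kN = 45500 N
  E = 150 GPa = 1.5 × 10¹¹ Pa
Substitute:
  delta = (45500 × 1.261) / (0.0006437 × (1.5 × 10¹¹))
  delta = 0.0005942 m
Convert: delta = 0.0005942 m = 0.5942 mm
Final answer: delta = 0.5942 mm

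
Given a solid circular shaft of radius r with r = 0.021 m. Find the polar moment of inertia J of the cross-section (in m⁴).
Model: a solid circular shaft of radius r, so J = (π·r^4) / 2.
Substitute:
  J = (π × 0.021^4) / 2
  J = 3.055 × 10⁻⁷ m⁴
Final answer: J = 3.055 × 10⁻⁷ m⁴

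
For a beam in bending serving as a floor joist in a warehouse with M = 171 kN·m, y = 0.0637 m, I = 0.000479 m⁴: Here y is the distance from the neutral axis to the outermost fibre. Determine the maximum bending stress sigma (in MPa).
Model: a beam in bending, so sigma = (M·y) / I.
Convert to SI units:
  M = 171 kN·m = 171000 N·m
Substitute:
  sigma = (171000 × 0.0637) / 0.000479
  sigma = 2.274 × 10⁷ Pa
Convert: sigma = 2.274 × 10⁷ Pa = 22.74 MPa
Final answer: sigma = 22.74 MPa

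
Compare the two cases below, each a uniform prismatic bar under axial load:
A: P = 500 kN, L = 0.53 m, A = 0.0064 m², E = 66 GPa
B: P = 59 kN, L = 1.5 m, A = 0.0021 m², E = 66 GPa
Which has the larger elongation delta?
Model: a uniform prismatic bar under axial load, so delta = (P·L) / (A·E) (SI units).
  A: delta = (500000 × 0.53) / (0.0064 × (6.6 × 10¹⁰)) = 0.0006274 m = 0.6274 mm
  B: delta = (59000 × 1.5) / (0.0021 × (6.6 × 10¹⁰)) = 0.0006385 m = 0.6385 mm
0.6385 mm > 0.6274 mm, so B is larger.
Final answer: B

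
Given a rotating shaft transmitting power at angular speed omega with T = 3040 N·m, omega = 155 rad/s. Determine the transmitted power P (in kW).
Model: a rotating shaft transmitting power at angular speed omega, so P = T·omega.
Substitute:
  P = 3040 × 155
  P = 471200 W
Convert: P = 471200 W = 471.2 kW
Final answer: P = 471.2 kW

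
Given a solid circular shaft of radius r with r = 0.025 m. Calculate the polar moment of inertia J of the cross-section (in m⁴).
Model: a solid circular shaft of radius r, so J = (π·r^4) / 2.
Substitute:
  J = (π × 0.025^4) / 2
  J = 6.136 × 10⁻⁷ m⁴
Final answer: J = 6.136 × 10⁻⁷ m⁴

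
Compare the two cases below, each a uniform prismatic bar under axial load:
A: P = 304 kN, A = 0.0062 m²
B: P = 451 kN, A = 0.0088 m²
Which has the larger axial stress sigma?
Model: a uniform prismatic bar under axial load, so sigma = P / A (SI units).
  A: sigma = 304000 / 0.0062 = 4.903 × 10⁷ Pa = 49.03 MPa
  B: sigma = 451000 / 0.0088 = 5.125 × 10⁷ Pa = 51.25 MPa
51.25 MPa > 49.03 MPa, so B is larger.
Final answer: B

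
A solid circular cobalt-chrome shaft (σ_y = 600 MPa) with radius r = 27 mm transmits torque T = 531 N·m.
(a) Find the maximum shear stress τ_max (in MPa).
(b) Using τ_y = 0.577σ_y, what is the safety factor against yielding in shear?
(a) For a solid circular shaft, τ_max = T·r/J with J = π·r^4/2, i.e. τ_max = 2·T / (π·r^3). Convert r = 27 mm = 0.027 m.
  τ_max = (2 × 531) / (π × 0.027^3) = 1.717 × 10⁷ Pa = 17.17 MPa
(b) τ_y = 0.577 × 600 = 346.2 MPa
  SF = τ_y/τ_max = 346.2 / 17.17 = 20.16
Final answer: (a) τ_max = 17.17 MPa, (b) SF = 20.16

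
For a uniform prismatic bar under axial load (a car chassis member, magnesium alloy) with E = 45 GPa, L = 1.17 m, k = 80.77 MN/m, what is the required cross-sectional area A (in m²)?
Model: a uniform prismatic bar under axial load, so k = (A·E) / L.
Solve for A: A = (k·L) / E.
Convert to SI units:
  E = 45 GPa = 4.5 × 10¹⁰ Pa
  k = 80.77 MN/m = 8.077 × 10⁷ N/m
Substitute:
  A = ((8.077 × 10⁷) × 1.17) / (4.5 × 10¹⁰)
  A = 0.0021 m²
Final answer: A = 0.0021 m²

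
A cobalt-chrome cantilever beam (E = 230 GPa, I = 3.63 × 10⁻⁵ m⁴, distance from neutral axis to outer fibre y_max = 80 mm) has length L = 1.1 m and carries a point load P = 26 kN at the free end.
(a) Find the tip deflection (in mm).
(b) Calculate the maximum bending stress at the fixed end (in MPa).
(a) Tip deflection of a cantilever with an end point load: δ = P·L^3 / (3·E·I). Convert P = 26 kN = 26000 N, E = 230 GPa = 2.3 × 10¹¹ Pa.
  δ = (26000 × 1.1^3) / (3 × (2.3 × 10¹¹) × (3.63 × 10⁻⁵)) = 0.001382 m = 1.382 mm
(b) Maximum bending moment at the fixed end: M = P·L = 26000 × 1.1 = 28600 N·m. Convert y_max = 80 mm = 0.08 m.
  σ = M·y_max / I = (28600 × 0.08) / (3.63 × 10⁻⁵) = 6.303 × 10⁷ Pa = 63.03 MPa
Final answer: (a) δ = 1.382 mm, (b) σ = 63.03 MPa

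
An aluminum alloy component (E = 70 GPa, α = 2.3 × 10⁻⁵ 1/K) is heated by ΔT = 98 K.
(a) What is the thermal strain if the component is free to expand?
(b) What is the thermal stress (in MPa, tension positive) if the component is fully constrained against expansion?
(a) Free thermal strain ε_th = α·ΔT = (2.3 × 10⁻⁵) × 98 = 0.002254
(b) Fully constrained, the expansion is suppressed, so σ = -E·α·ΔT. Convert E = 70 GPa = 7 × 10¹⁰ Pa.
  σ = -(7 × 10¹⁰) × (2.3 × 10⁻⁵) × 98 = -1.578 × 10⁸ Pa = -157.8 MPa (compressive)
Final answer: (a) ε_th = 0.002254, (b) σ = -157.8 MPa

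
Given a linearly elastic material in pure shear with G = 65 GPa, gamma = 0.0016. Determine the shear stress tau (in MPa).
Model: a linearly elastic material in pure shear, so tau = G·gamma.
Convert to SI units:
  G = 65 GPa = 6.5 × 10¹⁰ Pa
Substitute:
  tau = (6.5 × 10¹⁰) × 0.0016
  tau = 1.04 × 10⁸ Pa
Convert: tau = 1.04 × 10⁸ Pa = 104 MPa
Final answer: tau = 104 MPa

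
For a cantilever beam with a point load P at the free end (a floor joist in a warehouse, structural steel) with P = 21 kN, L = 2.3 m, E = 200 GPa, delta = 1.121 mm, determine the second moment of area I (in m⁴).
Model: a cantilever beam with a point load P at the free end, so delta = (P·L^3) / (3·E·I).
Solve for I: I = (P·L^3) / (3·delta·E).
Convert to SI units:
  P = 21 kN = 21000 N
  E = 200 GPa = 2 × 10¹¹ Pa
  delta = 1.121 mm = 0.001121 m
Substitute:
  I = (21000 × 2.3^3) / (3 × 0.001121 × (2 × 10¹¹))
  I = 0.0003799 m⁴
Final answer: I = 0.0003799 m⁴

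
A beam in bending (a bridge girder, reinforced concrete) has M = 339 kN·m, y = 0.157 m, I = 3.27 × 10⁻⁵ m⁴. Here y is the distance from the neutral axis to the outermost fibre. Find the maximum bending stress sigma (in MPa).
Model: a beam in bending, so sigma = (M·y) / I.
Convert to SI units:
  M = 339 kN·m = 339000 N·m
Substitute:
  sigma = (339000 × 0.157) / (3.27 × 10⁻⁵)
  sigma = 1.628 × 10⁹ Pa
Convert: sigma = 1.628 × 10⁹ Pa = 1628 MPa
Final answer: sigma = 1628 MPa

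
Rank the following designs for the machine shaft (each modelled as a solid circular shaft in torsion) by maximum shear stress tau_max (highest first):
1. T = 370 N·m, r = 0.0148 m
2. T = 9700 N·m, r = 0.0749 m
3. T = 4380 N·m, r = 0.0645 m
Model: a solid circular shaft in torsion, so tau_max = (2·T) / (π·r^3) (SI units).
  Case 1: tau_max = (2 × 370) / (π × 0.0148^3) = 7.266 × 10⁷ Pa = 72.66 MPa
  Case 2: tau_max = (2 × 9700) / (π × 0.0749^3) = 1.47 × 10⁷ Pa = 14.7 MPa
  Case 3: tau_max = (2 × 4380) / (π × 0.0645^3) = 1.039 × 10⁷ Pa = 10.39 MPa
Ordering: 72.66 MPa (case 1) > 14.7 MPa (case 2) > 10.39 MPa (case 3)
Final answer: 1, 2, 3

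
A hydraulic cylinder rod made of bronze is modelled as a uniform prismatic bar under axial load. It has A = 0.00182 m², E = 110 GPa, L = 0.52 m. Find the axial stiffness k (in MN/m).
Model: a uniform prismatic bar under axial load, so k = (A·E) / L.
Convert to SI units:
  E = 110 GPa = 1.1 × 10¹¹ Pa
Substitute:
  k = (0.00182 × (1.1 × 10¹¹)) / 0.52
  k = 3.85 × 10⁸ N/m
Convert: k = 3.85 × 10⁸ N/m = 385 MN/m
Final answer: k = 385 MN/m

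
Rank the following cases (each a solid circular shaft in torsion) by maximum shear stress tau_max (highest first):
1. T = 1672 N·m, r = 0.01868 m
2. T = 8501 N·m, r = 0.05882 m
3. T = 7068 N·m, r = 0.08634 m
Model: a solid circular shaft in torsion, so tau_max = (2·T) / (π·r^3) (SI units).
  Case 1: tau_max = (2 × 1672) / (π × 0.01868^3) = 1.633 × 10⁸ Pa = 163.3 MPa
  Case 2: tau_max = (2 × 8501) / (π × 0.05882^3) = 2.659 × 10⁷ Pa = 26.59 MPa
  Case 3: tau_max = (2 × 7068) / (π × 0.08634^3) = 6.991 × 10⁶ Pa = 6.991 MPa
Ordering: 163.3 MPa (case 1) > 26.59 MPa (case 2) > 6.991 MPa (case 3)
Final answer: 1, 2, 3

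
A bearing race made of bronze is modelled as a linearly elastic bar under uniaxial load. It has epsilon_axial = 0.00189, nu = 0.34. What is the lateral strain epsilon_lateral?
Model: a linearly elastic bar under uniaxial load, so epsilon_lateral = -nu·epsilon_axial.
Substitute:
  epsilon_lateral = -(0.34 × 0.00189)
  epsilon_lateral = -0.0006426
Final answer: epsilon_lateral = -0.0006426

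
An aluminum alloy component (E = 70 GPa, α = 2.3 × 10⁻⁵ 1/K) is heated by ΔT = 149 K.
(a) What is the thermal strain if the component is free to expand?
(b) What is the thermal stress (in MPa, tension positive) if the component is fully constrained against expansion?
(a) Free thermal strain ε_th = α·ΔT = (2.3 × 10⁻⁵) × 149 = 0.003427
(b) Fully constrained, the expansion is suppressed, so σ = -E·α·ΔT. Convert E = 70 GPa = 7 × 10¹⁰ Pa.
  σ = -(7 × 10¹⁰) × (2.3 × 10⁻⁵) × 149 = -2.399 × 10⁸ Pa = -239.9 MPa (compressive)
Final answer: (a) ε_th = 0.003427, (b) σ = -239.9 MPa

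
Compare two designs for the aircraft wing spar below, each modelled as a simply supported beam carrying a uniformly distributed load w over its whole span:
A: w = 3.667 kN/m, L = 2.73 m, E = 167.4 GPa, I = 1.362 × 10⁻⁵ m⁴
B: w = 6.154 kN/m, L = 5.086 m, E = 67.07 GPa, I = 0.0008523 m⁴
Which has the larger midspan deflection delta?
Model: a simply supported beam carrying a uniformly distributed load w over its whole span, so delta = (5·w·L^4) / (384·E·I) (SI units).
  A: delta = (5 × 3667 × 2.73^4) / (384 × (1.674 × 10¹¹) × (1.362 × 10⁻⁵)) = 0.001163 m = 1.163 mm
  B: delta = (5 × 6154 × 5.086^4) / (384 × (6.707 × 10¹⁰) × 0.0008523) = 0.000938 m = 0.938 mm
1.163 mm > 0.938 mm, so A is larger.
Final answer: A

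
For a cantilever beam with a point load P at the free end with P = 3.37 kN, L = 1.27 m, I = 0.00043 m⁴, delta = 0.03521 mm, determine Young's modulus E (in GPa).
Model: a cantilever beam with a point load P at the free end, so delta = (P·L^3) / (3·E·I).
Solve for E: E = (P·L^3) / (3·delta·I).
Convert to SI units:
  P = 3.37 kN = 3370 N
  delta = 0.03521 mm = 3.521 × 10⁻⁵ m
Substitute:
  E = (3370 × 1.27^3) / (3 × (3.521 × 10⁻⁵) × 0.00043)
  E = 1.52 × 10¹¹ Pa
Convert: E = 1.52 × 10¹¹ Pa = 152 GPa
Final answer: E = 152 GPa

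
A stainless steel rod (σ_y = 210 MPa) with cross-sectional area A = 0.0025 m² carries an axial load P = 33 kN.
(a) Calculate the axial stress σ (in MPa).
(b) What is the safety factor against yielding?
(a) Axial stress σ = P/A. Convert P = 33 kN = 33000 N.
  σ = 33000 / 0.0025 = 1.32 × 10⁷ Pa = 13.2 MPa
(b) Safety factor SF = σ_y/σ = 210 / 13.2 = 15.91
Final answer: (a) σ = 13.2 MPa, (b) SF = 15.91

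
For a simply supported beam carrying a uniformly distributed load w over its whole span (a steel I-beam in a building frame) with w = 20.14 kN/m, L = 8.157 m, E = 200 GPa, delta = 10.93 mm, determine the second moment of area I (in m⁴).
Model: a simply supported beam carrying a uniformly distributed load w over its whole span, so delta = (5·w·L^4) / (384·E·I).
Solve for I: I = (5·w·L^4) / (384·delta·E).
Convert to SI units:
  w = 20.14 kN/m = 20140 N/m
  E = 200 GPa = 2 × 10¹¹ Pa
  delta = 10.93 mm = 0.01093 m
Substitute:
  I = (5 × 20140 × 8.157^4) / (384 × 0.01093 × (2 × 10¹¹))
  I = 0.0005311 m⁴
Final answer: I = 0.0005311 m⁴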